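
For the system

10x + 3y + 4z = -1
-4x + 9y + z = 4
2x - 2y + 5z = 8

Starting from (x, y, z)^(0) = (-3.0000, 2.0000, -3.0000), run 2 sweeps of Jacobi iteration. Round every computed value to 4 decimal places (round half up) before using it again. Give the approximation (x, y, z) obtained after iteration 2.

(-1.3733, 0.2667, 1.1778)

Iteration 1:
  x = (-1 - (3)·2.0000 - (4)·-3.0000) / (10) = 0.5000
  y = (4 - (-4)·-3.0000 - (1)·-3.0000) / (9) = -0.5556
  z = (8 - (2)·-3.0000 - (-2)·2.0000) / (5) = 3.6000
Iteration 2:
  x = (-1 - (3)·-0.5556 - (4)·3.6000) / (10) = -1.3733
  y = (4 - (-4)·0.5000 - (1)·3.6000) / (9) = 0.2667
  z = (8 - (2)·0.5000 - (-2)·-0.5556) / (5) = 1.1778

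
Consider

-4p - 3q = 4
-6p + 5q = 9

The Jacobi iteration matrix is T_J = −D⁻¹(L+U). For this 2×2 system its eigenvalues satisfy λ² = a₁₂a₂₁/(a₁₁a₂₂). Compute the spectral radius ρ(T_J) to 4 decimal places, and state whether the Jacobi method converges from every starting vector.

a₁₂a₂₁/(a₁₁a₂₂) = (-3)·(-6) / ((-4)·(5)) = -0.900000
ρ = √|-0.900000| = √0.900000 = 0.9487
ρ < 1, so Jacobi converges

0.9487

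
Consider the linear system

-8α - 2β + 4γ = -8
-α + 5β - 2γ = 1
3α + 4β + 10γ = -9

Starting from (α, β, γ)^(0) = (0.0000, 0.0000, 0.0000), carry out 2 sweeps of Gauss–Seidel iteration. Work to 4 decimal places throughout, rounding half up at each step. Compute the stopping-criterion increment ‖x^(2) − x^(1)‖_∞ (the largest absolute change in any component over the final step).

0.7800

Iteration 1:
  α = (-8 - (-2)·0.0000 - (4)·0.0000) / (-8) = 1.0000
  β = (1 - (-1)·1.0000 - (-2)·0.0000) / (5) = 0.4000
  γ = (-9 - (3)·1.0000 - (4)·0.4000) / (10) = -1.3600
Iteration 2:
  α = (-8 - (-2)·0.4000 - (4)·-1.3600) / (-8) = 0.2200
  β = (1 - (-1)·0.2200 - (-2)·-1.3600) / (5) = -0.3000
  γ = (-9 - (3)·0.2200 - (4)·-0.3000) / (10) = -0.8460
Change: (-0.7800, -0.7000, 0.5140) → max |·| = 0.7800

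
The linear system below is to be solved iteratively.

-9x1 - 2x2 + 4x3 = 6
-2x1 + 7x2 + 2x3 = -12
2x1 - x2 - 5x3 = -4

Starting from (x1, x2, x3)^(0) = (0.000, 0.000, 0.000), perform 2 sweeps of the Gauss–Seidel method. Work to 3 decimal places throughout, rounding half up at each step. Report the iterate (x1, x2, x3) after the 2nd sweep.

Iteration 1:
  x1 = (6 - (-2)·0.000 - (4)·0.000) / (-9) = -0.667
  x2 = (-12 - (-2)·-0.667 - (2)·0.000) / (7) = -1.905
  x3 = (-4 - (2)·-0.667 - (-1)·-1.905) / (-5) = 0.914
Iteration 2:
  x1 = (6 - (-2)·-1.905 - (4)·0.914) / (-9) = 0.163
  x2 = (-12 - (-2)·0.163 - (2)·0.914) / (7) = -1.929
  x3 = (-4 - (2)·0.163 - (-1)·-1.929) / (-5) = 1.251

(0.163, -1.929, 1.251)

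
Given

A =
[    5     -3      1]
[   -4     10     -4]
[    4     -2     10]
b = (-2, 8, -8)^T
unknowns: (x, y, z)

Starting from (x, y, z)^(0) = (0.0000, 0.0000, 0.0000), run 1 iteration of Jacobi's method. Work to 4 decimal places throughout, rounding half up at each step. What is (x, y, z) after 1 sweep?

Iteration 1:
  x = (-2 - (-3)·0.0000 - (1)·0.0000) / (5) = -0.4000
  y = (8 - (-4)·0.0000 - (-4)·0.0000) / (10) = 0.8000
  z = (-8 - (4)·0.0000 - (-2)·0.0000) / (10) = -0.8000

(-0.4000, 0.8000, -0.8000)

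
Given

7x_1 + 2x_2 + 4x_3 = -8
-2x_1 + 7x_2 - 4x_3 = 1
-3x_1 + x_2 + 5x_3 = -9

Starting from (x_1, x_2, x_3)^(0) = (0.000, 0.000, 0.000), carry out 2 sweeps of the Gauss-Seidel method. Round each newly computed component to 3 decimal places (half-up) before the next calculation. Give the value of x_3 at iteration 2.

Iteration 1:
  x_1 = (-8 - (2)·0.000 - (4)·0.000) / (7) = -1.143
  x_2 = (1 - (-2)·-1.143 - (-4)·0.000) / (7) = -0.184
  x_3 = (-9 - (-3)·-1.143 - (1)·-0.184) / (5) = -2.449
Iteration 2:
  x_1 = (-8 - (2)·-0.184 - (4)·-2.449) / (7) = 0.309
  x_2 = (1 - (-2)·0.309 - (-4)·-2.449) / (7) = -1.168
  x_3 = (-9 - (-3)·0.309 - (1)·-1.168) / (5) = -1.381

-1.381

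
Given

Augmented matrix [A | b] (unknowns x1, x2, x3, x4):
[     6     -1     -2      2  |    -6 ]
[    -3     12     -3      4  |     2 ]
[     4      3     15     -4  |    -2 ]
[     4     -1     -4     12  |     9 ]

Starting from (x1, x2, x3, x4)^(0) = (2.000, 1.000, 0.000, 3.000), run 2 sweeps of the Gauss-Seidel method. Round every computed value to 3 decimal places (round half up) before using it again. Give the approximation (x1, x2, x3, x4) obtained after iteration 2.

Iteration 1:
  x1 = (-6 - (-1)·1.000 - (-2)·0.000 - (2)·3.000) / (6) = -1.833
  x2 = (2 - (-3)·-1.833 - (-3)·0.000 - (4)·3.000) / (12) = -1.292
  x3 = (-2 - (4)·-1.833 - (3)·-1.292 - (-4)·3.000) / (15) = 1.414
  x4 = (9 - (4)·-1.833 - (-1)·-1.292 - (-4)·1.414) / (12) = 1.725
Iteration 2:
  x1 = (-6 - (-1)·-1.292 - (-2)·1.414 - (2)·1.725) / (6) = -1.319
  x2 = (2 - (-3)·-1.319 - (-3)·1.414 - (4)·1.725) / (12) = -0.385
  x3 = (-2 - (4)·-1.319 - (3)·-0.385 - (-4)·1.725) / (15) = 0.755
  x4 = (9 - (4)·-1.319 - (-1)·-0.385 - (-4)·0.755) / (12) = 1.409

(-1.319, -0.385, 0.755, 1.409)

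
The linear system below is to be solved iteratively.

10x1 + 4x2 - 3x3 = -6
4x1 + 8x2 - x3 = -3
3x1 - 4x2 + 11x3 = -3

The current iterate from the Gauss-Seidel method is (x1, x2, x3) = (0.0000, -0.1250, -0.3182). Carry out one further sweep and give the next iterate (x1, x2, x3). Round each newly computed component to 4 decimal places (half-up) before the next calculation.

One sweep:
  x1 = (-6 - (4)·-0.1250 - (-3)·-0.3182) / (10) = -0.6455
  x2 = (-3 - (4)·-0.6455 - (-1)·-0.3182) / (8) = -0.0920
  x3 = (-3 - (3)·-0.6455 - (-4)·-0.0920) / (11) = -0.1301

(-0.6455, -0.0920, -0.1301)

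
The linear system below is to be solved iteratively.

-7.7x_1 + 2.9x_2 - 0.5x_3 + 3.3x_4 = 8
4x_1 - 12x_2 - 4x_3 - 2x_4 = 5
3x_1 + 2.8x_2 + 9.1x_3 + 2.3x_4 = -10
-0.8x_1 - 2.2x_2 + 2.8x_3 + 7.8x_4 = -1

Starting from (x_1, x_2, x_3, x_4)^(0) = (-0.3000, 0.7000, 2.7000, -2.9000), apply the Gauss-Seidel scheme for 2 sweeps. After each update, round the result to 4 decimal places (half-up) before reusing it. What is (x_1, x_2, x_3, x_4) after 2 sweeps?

(-2.1521, -1.2310, 0.2662, -0.7917)

Iteration 1:
  x_1 = (8 - (2.9)·0.7000 - (-0.5)·2.7000 - (3.3)·-2.9000) / (-7.7) = -2.1935
  x_2 = (5 - (4)·-2.1935 - (-4)·2.7000 - (-2)·-2.9000) / (-12) = -1.5645
  x_3 = (-10 - (3)·-2.1935 - (2.8)·-1.5645 - (2.3)·-2.9000) / (9.1) = 0.8386
  x_4 = (-1 - (-0.8)·-2.1935 - (-2.2)·-1.5645 - (2.8)·0.8386) / (7.8) = -1.0955
Iteration 2:
  x_1 = (8 - (2.9)·-1.5645 - (-0.5)·0.8386 - (3.3)·-1.0955) / (-7.7) = -2.1521
  x_2 = (5 - (4)·-2.1521 - (-4)·0.8386 - (-2)·-1.0955) / (-12) = -1.2310
  x_3 = (-10 - (3)·-2.1521 - (2.8)·-1.2310 - (2.3)·-1.0955) / (9.1) = 0.2662
  x_4 = (-1 - (-0.8)·-2.1521 - (-2.2)·-1.2310 - (2.8)·0.2662) / (7.8) = -0.7917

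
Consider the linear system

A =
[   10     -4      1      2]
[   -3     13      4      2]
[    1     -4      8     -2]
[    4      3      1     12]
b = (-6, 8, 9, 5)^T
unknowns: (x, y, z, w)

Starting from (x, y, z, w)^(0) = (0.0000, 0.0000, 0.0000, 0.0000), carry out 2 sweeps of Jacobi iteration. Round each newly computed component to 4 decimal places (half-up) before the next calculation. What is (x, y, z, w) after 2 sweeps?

(-0.5497, 0.0667, 1.6119, 0.3691)

Iteration 1:
  x = (-6 - (-4)·0.0000 - (1)·0.0000 - (2)·0.0000) / (10) = -0.6000
  y = (8 - (-3)·0.0000 - (4)·0.0000 - (2)·0.0000) / (13) = 0.6154
  z = (9 - (1)·0.0000 - (-4)·0.0000 - (-2)·0.0000) / (8) = 1.1250
  w = (5 - (4)·0.0000 - (3)·0.0000 - (1)·0.0000) / (12) = 0.4167
Iteration 2:
  x = (-6 - (-4)·0.6154 - (1)·1.1250 - (2)·0.4167) / (10) = -0.5497
  y = (8 - (-3)·-0.6000 - (4)·1.1250 - (2)·0.4167) / (13) = 0.0667
  z = (9 - (1)·-0.6000 - (-4)·0.6154 - (-2)·0.4167) / (8) = 1.6119
  w = (5 - (4)·-0.6000 - (3)·0.6154 - (1)·1.1250) / (12) = 0.3691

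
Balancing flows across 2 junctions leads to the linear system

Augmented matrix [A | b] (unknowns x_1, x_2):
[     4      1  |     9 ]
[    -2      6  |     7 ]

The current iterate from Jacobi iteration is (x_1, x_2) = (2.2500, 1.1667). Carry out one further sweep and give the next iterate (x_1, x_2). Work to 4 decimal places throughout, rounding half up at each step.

One sweep:
  x_1 = (9 - (1)·1.1667) / (4) = 1.9583
  x_2 = (7 - (-2)·2.2500) / (6) = 1.9167

(1.9583, 1.9167)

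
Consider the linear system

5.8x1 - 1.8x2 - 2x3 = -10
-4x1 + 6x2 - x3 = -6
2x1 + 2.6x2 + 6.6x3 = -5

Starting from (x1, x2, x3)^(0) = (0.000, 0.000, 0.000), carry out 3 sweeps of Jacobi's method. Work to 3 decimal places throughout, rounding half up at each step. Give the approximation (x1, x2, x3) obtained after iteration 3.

(-2.376, -2.504, 0.835)

Iteration 1:
  x1 = (-10 - (-1.8)·0.000 - (-2)·0.000) / (5.8) = -1.724
  x2 = (-6 - (-4)·0.000 - (-1)·0.000) / (6) = -1.000
  x3 = (-5 - (2)·0.000 - (2.6)·0.000) / (6.6) = -0.758
Iteration 2:
  x1 = (-10 - (-1.8)·-1.000 - (-2)·-0.758) / (5.8) = -2.296
  x2 = (-6 - (-4)·-1.724 - (-1)·-0.758) / (6) = -2.276
  x3 = (-5 - (2)·-1.724 - (2.6)·-1.000) / (6.6) = 0.159
Iteration 3:
  x1 = (-10 - (-1.8)·-2.276 - (-2)·0.159) / (5.8) = -2.376
  x2 = (-6 - (-4)·-2.296 - (-1)·0.159) / (6) = -2.504
  x3 = (-5 - (2)·-2.296 - (2.6)·-2.276) / (6.6) = 0.835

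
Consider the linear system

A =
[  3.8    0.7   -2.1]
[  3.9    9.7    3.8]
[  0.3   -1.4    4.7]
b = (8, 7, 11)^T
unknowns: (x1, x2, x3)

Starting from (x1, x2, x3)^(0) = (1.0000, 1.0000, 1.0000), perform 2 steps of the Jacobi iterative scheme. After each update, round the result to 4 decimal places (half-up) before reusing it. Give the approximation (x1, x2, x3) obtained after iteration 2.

Iteration 1:
  x1 = (8 - (0.7)·1.0000 - (-2.1)·1.0000) / (3.8) = 2.4737
  x2 = (7 - (3.9)·1.0000 - (3.8)·1.0000) / (9.7) = -0.0722
  x3 = (11 - (0.3)·1.0000 - (-1.4)·1.0000) / (4.7) = 2.5745
Iteration 2:
  x1 = (8 - (0.7)·-0.0722 - (-2.1)·2.5745) / (3.8) = 3.5413
  x2 = (7 - (3.9)·2.4737 - (3.8)·2.5745) / (9.7) = -1.2815
  x3 = (11 - (0.3)·2.4737 - (-1.4)·-0.0722) / (4.7) = 2.1610

(3.5413, -1.2815, 2.1610)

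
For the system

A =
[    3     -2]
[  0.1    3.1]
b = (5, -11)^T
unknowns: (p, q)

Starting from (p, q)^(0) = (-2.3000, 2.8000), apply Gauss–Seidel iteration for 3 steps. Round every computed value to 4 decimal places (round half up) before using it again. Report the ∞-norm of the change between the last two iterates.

Iteration 1:
  p = (5 - (-2)·2.8000) / (3) = 3.5333
  q = (-11 - (0.1)·3.5333) / (3.1) = -3.6624
Iteration 2:
  p = (5 - (-2)·-3.6624) / (3) = -0.7749
  q = (-11 - (0.1)·-0.7749) / (3.1) = -3.5234
Iteration 3:
  p = (5 - (-2)·-3.5234) / (3) = -0.6823
  q = (-11 - (0.1)·-0.6823) / (3.1) = -3.5264
Change: (0.0926, -0.0030) → max |·| = 0.0926

0.0926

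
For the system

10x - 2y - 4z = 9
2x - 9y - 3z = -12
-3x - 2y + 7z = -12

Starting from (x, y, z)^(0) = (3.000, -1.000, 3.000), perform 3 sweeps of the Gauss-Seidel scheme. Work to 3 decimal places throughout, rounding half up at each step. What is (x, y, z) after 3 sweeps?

(0.893, 1.827, -0.810)

Iteration 1:
  x = (9 - (-2)·-1.000 - (-4)·3.000) / (10) = 1.900
  y = (-12 - (2)·1.900 - (-3)·3.000) / (-9) = 0.756
  z = (-12 - (-3)·1.900 - (-2)·0.756) / (7) = -0.684
Iteration 2:
  x = (9 - (-2)·0.756 - (-4)·-0.684) / (10) = 0.778
  y = (-12 - (2)·0.778 - (-3)·-0.684) / (-9) = 1.734
  z = (-12 - (-3)·0.778 - (-2)·1.734) / (7) = -0.885
Iteration 3:
  x = (9 - (-2)·1.734 - (-4)·-0.885) / (10) = 0.893
  y = (-12 - (2)·0.893 - (-3)·-0.885) / (-9) = 1.827
  z = (-12 - (-3)·0.893 - (-2)·1.827) / (7) = -0.810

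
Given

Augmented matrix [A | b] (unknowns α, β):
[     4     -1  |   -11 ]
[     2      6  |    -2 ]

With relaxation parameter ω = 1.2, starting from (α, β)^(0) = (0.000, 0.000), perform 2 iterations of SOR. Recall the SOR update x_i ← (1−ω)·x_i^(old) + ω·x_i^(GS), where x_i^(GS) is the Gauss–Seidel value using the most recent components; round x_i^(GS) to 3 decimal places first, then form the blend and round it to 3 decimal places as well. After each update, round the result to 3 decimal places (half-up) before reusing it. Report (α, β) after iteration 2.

(-2.364, 0.362)

Iteration 1:
  α: GS value = (-11 - (-1)·0.000) / (4) = -2.750;  α ← (1−ω)·0.000 + ω·-2.750 = -3.300
  β: GS value = (-2 - (2)·-3.300) / (6) = 0.767;  β ← (1−ω)·0.000 + ω·0.767 = 0.920
Iteration 2:
  α: GS value = (-11 - (-1)·0.920) / (4) = -2.520;  α ← (1−ω)·-3.300 + ω·-2.520 = -2.364
  β: GS value = (-2 - (2)·-2.364) / (6) = 0.455;  β ← (1−ω)·0.920 + ω·0.455 = 0.362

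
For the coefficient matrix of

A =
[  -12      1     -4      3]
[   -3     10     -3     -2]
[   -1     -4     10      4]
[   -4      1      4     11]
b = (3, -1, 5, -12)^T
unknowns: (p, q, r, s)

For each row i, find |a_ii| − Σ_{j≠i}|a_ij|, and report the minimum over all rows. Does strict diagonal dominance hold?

row 1: |-12| − (1+4+3) = 4
row 2: |10| − (3+3+2) = 2
row 3: |10| − (1+4+4) = 1
row 4: |11| − (4+1+4) = 2
minimum over rows = 1 → strictly diagonally dominant (convergence guaranteed)

1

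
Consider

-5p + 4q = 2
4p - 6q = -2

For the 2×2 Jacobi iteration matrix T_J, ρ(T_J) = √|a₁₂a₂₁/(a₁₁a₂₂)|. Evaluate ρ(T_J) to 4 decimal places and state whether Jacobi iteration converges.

0.7303

a₁₂a₂₁/(a₁₁a₂₂) = (4)·(4) / ((-5)·(-6)) = 0.533333
ρ = √|0.533333| = √0.533333 = 0.7303
ρ < 1, so Jacobi converges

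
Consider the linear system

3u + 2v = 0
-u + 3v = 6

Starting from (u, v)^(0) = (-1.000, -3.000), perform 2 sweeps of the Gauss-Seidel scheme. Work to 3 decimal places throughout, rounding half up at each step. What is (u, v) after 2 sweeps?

(-1.778, 1.407)

Iteration 1:
  u = (0 - (2)·-3.000) / (3) = 2.000
  v = (6 - (-1)·2.000) / (3) = 2.667
Iteration 2:
  u = (0 - (2)·2.667) / (3) = -1.778
  v = (6 - (-1)·-1.778) / (3) = 1.407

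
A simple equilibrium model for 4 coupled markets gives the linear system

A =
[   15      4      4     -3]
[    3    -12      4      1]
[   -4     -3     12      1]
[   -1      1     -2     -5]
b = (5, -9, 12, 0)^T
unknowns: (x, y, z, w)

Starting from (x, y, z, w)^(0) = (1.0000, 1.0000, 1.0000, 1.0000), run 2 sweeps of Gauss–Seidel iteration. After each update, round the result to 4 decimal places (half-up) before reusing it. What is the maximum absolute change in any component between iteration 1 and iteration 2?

Iteration 1:
  x = (5 - (4)·1.0000 - (4)·1.0000 - (-3)·1.0000) / (15) = 0.0000
  y = (-9 - (3)·0.0000 - (4)·1.0000 - (1)·1.0000) / (-12) = 1.1667
  z = (12 - (-4)·0.0000 - (-3)·1.1667 - (1)·1.0000) / (12) = 1.2083
  w = (0 - (-1)·0.0000 - (1)·1.1667 - (-2)·1.2083) / (-5) = -0.2500
Iteration 2:
  x = (5 - (4)·1.1667 - (4)·1.2083 - (-3)·-0.2500) / (15) = -0.3500
  y = (-9 - (3)·-0.3500 - (4)·1.2083 - (1)·-0.2500) / (-12) = 1.0444
  z = (12 - (-4)·-0.3500 - (-3)·1.0444 - (1)·-0.2500) / (12) = 1.1653
  w = (0 - (-1)·-0.3500 - (1)·1.0444 - (-2)·1.1653) / (-5) = -0.1872
Change: (-0.3500, -0.1223, -0.0430, 0.0628) → max |·| = 0.3500

0.3500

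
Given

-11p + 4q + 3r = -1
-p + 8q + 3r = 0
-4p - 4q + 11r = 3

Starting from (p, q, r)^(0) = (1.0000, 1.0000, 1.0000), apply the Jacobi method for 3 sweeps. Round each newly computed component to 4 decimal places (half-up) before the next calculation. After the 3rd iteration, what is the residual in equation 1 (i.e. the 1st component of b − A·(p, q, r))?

-0.0703

Iteration 1:
  p = (-1 - (4)·1.0000 - (3)·1.0000) / (-11) = 0.7273
  q = (0 - (-1)·1.0000 - (3)·1.0000) / (8) = -0.2500
  r = (3 - (-4)·1.0000 - (-4)·1.0000) / (11) = 1.0000
Iteration 2:
  p = (-1 - (4)·-0.2500 - (3)·1.0000) / (-11) = 0.2727
  q = (0 - (-1)·0.7273 - (3)·1.0000) / (8) = -0.2841
  r = (3 - (-4)·0.7273 - (-4)·-0.2500) / (11) = 0.4463
Iteration 3:
  p = (-1 - (4)·-0.2841 - (3)·0.4463) / (-11) = 0.1093
  q = (0 - (-1)·0.2727 - (3)·0.4463) / (8) = -0.1333
  r = (3 - (-4)·0.2727 - (-4)·-0.2841) / (11) = 0.2686
Residual b − A·x = (-0.0703, 0.3699, -0.0506)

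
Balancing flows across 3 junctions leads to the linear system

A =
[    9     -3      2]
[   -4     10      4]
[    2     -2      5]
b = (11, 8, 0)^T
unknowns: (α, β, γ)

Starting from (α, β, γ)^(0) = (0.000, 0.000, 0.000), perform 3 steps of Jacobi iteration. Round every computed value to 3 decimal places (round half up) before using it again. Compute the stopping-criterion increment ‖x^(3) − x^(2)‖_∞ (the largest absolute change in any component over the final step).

0.200

Iteration 1:
  α = (11 - (-3)·0.000 - (2)·0.000) / (9) = 1.222
  β = (8 - (-4)·0.000 - (4)·0.000) / (10) = 0.800
  γ = (0 - (2)·0.000 - (-2)·0.000) / (5) = 0.000
Iteration 2:
  α = (11 - (-3)·0.800 - (2)·0.000) / (9) = 1.489
  β = (8 - (-4)·1.222 - (4)·0.000) / (10) = 1.289
  γ = (0 - (2)·1.222 - (-2)·0.800) / (5) = -0.169
Iteration 3:
  α = (11 - (-3)·1.289 - (2)·-0.169) / (9) = 1.689
  β = (8 - (-4)·1.489 - (4)·-0.169) / (10) = 1.463
  γ = (0 - (2)·1.489 - (-2)·1.289) / (5) = -0.080
Change: (0.200, 0.174, 0.089) → max |·| = 0.200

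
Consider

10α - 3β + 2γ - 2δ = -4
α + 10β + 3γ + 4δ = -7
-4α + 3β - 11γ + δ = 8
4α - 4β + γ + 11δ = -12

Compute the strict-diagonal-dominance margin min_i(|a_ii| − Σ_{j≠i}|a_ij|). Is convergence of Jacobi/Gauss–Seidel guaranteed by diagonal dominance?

row 1: |10| − (3+2+2) = 3
row 2: |10| − (1+3+4) = 2
row 3: |-11| − (4+3+1) = 3
row 4: |11| − (4+4+1) = 2
minimum over rows = 2 → strictly diagonally dominant (convergence guaranteed)

2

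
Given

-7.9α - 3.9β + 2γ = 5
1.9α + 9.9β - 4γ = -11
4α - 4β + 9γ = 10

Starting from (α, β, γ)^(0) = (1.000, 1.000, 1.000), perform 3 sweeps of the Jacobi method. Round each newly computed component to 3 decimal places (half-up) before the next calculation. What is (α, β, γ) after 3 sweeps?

Iteration 1:
  α = (5 - (-3.9)·1.000 - (2)·1.000) / (-7.9) = -0.873
  β = (-11 - (1.9)·1.000 - (-4)·1.000) / (9.9) = -0.899
  γ = (10 - (4)·1.000 - (-4)·1.000) / (9) = 1.111
Iteration 2:
  α = (5 - (-3.9)·-0.899 - (2)·1.111) / (-7.9) = 0.092
  β = (-11 - (1.9)·-0.873 - (-4)·1.111) / (9.9) = -0.495
  γ = (10 - (4)·-0.873 - (-4)·-0.899) / (9) = 1.100
Iteration 3:
  α = (5 - (-3.9)·-0.495 - (2)·1.100) / (-7.9) = -0.110
  β = (-11 - (1.9)·0.092 - (-4)·1.100) / (9.9) = -0.684
  γ = (10 - (4)·0.092 - (-4)·-0.495) / (9) = 0.850

(-0.110, -0.684, 0.850)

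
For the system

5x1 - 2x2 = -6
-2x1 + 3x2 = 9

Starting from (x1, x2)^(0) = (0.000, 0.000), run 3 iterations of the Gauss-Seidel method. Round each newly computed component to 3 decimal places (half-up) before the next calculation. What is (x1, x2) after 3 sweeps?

(-0.085, 2.943)

Iteration 1:
  x1 = (-6 - (-2)·0.000) / (5) = -1.200
  x2 = (9 - (-2)·-1.200) / (3) = 2.200
Iteration 2:
  x1 = (-6 - (-2)·2.200) / (5) = -0.320
  x2 = (9 - (-2)·-0.320) / (3) = 2.787
Iteration 3:
  x1 = (-6 - (-2)·2.787) / (5) = -0.085
  x2 = (9 - (-2)·-0.085) / (3) = 2.943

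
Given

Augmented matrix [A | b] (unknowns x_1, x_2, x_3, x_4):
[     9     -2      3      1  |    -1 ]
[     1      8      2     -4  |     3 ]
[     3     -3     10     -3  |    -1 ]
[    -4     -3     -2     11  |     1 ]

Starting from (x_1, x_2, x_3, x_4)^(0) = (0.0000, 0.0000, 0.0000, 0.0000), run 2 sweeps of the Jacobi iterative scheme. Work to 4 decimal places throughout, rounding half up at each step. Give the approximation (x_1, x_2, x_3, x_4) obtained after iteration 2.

(-0.0045, 0.4593, 0.0731, 0.1346)

Iteration 1:
  x_1 = (-1 - (-2)·0.0000 - (3)·0.0000 - (1)·0.0000) / (9) = -0.1111
  x_2 = (3 - (1)·0.0000 - (2)·0.0000 - (-4)·0.0000) / (8) = 0.3750
  x_3 = (-1 - (3)·0.0000 - (-3)·0.0000 - (-3)·0.0000) / (10) = -0.1000
  x_4 = (1 - (-4)·0.0000 - (-3)·0.0000 - (-2)·0.0000) / (11) = 0.0909
Iteration 2:
  x_1 = (-1 - (-2)·0.3750 - (3)·-0.1000 - (1)·0.0909) / (9) = -0.0045
  x_2 = (3 - (1)·-0.1111 - (2)·-0.1000 - (-4)·0.0909) / (8) = 0.4593
  x_3 = (-1 - (3)·-0.1111 - (-3)·0.3750 - (-3)·0.0909) / (10) = 0.0731
  x_4 = (1 - (-4)·-0.1111 - (-3)·0.3750 - (-2)·-0.1000) / (11) = 0.1346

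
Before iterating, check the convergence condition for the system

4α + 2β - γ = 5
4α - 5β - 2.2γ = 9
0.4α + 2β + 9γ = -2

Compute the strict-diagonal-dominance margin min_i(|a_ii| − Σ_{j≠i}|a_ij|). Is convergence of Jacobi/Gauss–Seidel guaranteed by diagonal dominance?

-1.2

row 1: |4| − (2+1) = 1
row 2: |-5| − (4+2.2) = -1.2
row 3: |9| − (0.4+2) = 6.6
minimum over rows = -1.2 → not strictly diagonally dominant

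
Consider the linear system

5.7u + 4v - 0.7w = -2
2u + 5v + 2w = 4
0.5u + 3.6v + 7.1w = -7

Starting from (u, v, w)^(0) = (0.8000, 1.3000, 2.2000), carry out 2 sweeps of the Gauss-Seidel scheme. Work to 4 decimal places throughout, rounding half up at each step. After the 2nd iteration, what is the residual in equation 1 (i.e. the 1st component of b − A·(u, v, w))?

-5.2219

Iteration 1:
  u = (-2 - (4)·1.3000 - (-0.7)·2.2000) / (5.7) = -0.9930
  v = (4 - (2)·-0.9930 - (2)·2.2000) / (5) = 0.3172
  w = (-7 - (0.5)·-0.9930 - (3.6)·0.3172) / (7.1) = -1.0768
Iteration 2:
  u = (-2 - (4)·0.3172 - (-0.7)·-1.0768) / (5.7) = -0.7057
  v = (4 - (2)·-0.7057 - (2)·-1.0768) / (5) = 1.5130
  w = (-7 - (0.5)·-0.7057 - (3.6)·1.5130) / (7.1) = -1.7034
Residual b − A·x = (-5.2219, 1.2532, 0.0002)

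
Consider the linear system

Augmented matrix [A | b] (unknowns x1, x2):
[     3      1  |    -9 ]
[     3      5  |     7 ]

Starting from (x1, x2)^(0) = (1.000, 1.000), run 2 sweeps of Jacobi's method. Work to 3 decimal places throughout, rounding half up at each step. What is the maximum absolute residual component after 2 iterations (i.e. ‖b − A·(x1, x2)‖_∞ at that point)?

Iteration 1:
  x1 = (-9 - (1)·1.000) / (3) = -3.333
  x2 = (7 - (3)·1.000) / (5) = 0.800
Iteration 2:
  x1 = (-9 - (1)·0.800) / (3) = -3.267
  x2 = (7 - (3)·-3.333) / (5) = 3.400
Residual b − A·x = (-2.599, -0.199); ∞-norm = 2.599

2.599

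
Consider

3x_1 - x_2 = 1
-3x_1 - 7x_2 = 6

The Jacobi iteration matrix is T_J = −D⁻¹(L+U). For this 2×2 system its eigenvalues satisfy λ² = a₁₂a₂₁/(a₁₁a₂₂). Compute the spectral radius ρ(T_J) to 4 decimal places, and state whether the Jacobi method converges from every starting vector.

0.3780

a₁₂a₂₁/(a₁₁a₂₂) = (-1)·(-3) / ((3)·(-7)) = -0.142857
ρ = √|-0.142857| = √0.142857 = 0.3780
ρ < 1, so Jacobi converges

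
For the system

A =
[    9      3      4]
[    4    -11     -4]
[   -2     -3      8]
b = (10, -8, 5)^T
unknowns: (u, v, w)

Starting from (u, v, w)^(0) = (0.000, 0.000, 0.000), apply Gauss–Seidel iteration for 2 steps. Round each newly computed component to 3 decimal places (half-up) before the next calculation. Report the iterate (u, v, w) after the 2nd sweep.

(0.144, 0.297, 0.772)

Iteration 1:
  u = (10 - (3)·0.000 - (4)·0.000) / (9) = 1.111
  v = (-8 - (4)·1.111 - (-4)·0.000) / (-11) = 1.131
  w = (5 - (-2)·1.111 - (-3)·1.131) / (8) = 1.327
Iteration 2:
  u = (10 - (3)·1.131 - (4)·1.327) / (9) = 0.144
  v = (-8 - (4)·0.144 - (-4)·1.327) / (-11) = 0.297
  w = (5 - (-2)·0.144 - (-3)·0.297) / (8) = 0.772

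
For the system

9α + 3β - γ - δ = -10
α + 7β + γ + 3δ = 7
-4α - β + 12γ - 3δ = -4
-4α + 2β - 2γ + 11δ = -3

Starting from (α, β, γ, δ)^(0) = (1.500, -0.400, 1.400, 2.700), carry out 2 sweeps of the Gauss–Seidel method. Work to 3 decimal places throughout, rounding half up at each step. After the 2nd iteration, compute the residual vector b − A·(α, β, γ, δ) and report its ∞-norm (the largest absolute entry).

6.165

Iteration 1:
  α = (-10 - (3)·-0.400 - (-1)·1.400 - (-1)·2.700) / (9) = -0.522
  β = (7 - (1)·-0.522 - (1)·1.400 - (3)·2.700) / (7) = -0.283
  γ = (-4 - (-4)·-0.522 - (-1)·-0.283 - (-3)·2.700) / (12) = 0.144
  δ = (-3 - (-4)·-0.522 - (2)·-0.283 - (-2)·0.144) / (11) = -0.385
Iteration 2:
  α = (-10 - (3)·-0.283 - (-1)·0.144 - (-1)·-0.385) / (9) = -1.044
  β = (7 - (1)·-1.044 - (1)·0.144 - (3)·-0.385) / (7) = 1.294
  γ = (-4 - (-4)·-1.044 - (-1)·1.294 - (-3)·-0.385) / (12) = -0.670
  δ = (-3 - (-4)·-1.044 - (2)·1.294 - (-2)·-0.670) / (11) = -1.009
Residual b − A·x = (-6.165, 2.683, -1.869, -0.005); ∞-norm = 6.165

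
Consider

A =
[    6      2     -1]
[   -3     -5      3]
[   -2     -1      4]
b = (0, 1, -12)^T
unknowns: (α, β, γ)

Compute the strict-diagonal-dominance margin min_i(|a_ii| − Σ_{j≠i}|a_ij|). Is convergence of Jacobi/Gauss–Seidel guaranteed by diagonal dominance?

-1

row 1: |6| − (2+1) = 3
row 2: |-5| − (3+3) = -1
row 3: |4| − (2+1) = 1
minimum over rows = -1 → not strictly diagonally dominant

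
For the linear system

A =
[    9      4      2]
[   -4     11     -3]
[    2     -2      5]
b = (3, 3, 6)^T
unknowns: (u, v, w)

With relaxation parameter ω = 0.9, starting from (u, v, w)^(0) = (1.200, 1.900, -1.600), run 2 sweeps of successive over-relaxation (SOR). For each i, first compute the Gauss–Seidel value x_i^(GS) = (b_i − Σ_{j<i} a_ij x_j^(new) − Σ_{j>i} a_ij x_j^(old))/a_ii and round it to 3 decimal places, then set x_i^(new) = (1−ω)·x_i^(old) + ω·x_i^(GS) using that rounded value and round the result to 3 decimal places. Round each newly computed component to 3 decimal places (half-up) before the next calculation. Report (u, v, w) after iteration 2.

(0.095, 0.511, 1.323)

Iteration 1:
  u: GS value = (3 - (4)·1.900 - (2)·-1.600) / (9) = -0.156;  u ← (1−ω)·1.200 + ω·-0.156 = -0.020
  v: GS value = (3 - (-4)·-0.020 - (-3)·-1.600) / (11) = -0.171;  v ← (1−ω)·1.900 + ω·-0.171 = 0.036
  w: GS value = (6 - (2)·-0.020 - (-2)·0.036) / (5) = 1.222;  w ← (1−ω)·-1.600 + ω·1.222 = 0.940
Iteration 2:
  u: GS value = (3 - (4)·0.036 - (2)·0.940) / (9) = 0.108;  u ← (1−ω)·-0.020 + ω·0.108 = 0.095
  v: GS value = (3 - (-4)·0.095 - (-3)·0.940) / (11) = 0.564;  v ← (1−ω)·0.036 + ω·0.564 = 0.511
  w: GS value = (6 - (2)·0.095 - (-2)·0.511) / (5) = 1.366;  w ← (1−ω)·0.940 + ω·1.366 = 1.323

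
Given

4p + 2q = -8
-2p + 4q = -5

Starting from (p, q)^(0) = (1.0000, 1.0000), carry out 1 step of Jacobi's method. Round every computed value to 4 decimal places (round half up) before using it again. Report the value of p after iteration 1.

-2.5000

Iteration 1:
  p = (-8 - (2)·1.0000) / (4) = -2.5000
  q = (-5 - (-2)·1.0000) / (4) = -0.7500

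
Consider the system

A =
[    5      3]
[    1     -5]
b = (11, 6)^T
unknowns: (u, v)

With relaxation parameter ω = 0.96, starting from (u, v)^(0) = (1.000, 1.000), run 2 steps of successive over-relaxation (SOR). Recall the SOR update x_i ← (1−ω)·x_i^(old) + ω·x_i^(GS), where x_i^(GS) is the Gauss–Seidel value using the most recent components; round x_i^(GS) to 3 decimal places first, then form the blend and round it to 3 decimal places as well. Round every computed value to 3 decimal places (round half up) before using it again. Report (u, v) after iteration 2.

Iteration 1:
  u: GS value = (11 - (3)·1.000) / (5) = 1.600;  u ← (1−ω)·1.000 + ω·1.600 = 1.576
  v: GS value = (6 - (1)·1.576) / (-5) = -0.885;  v ← (1−ω)·1.000 + ω·-0.885 = -0.810
Iteration 2:
  u: GS value = (11 - (3)·-0.810) / (5) = 2.686;  u ← (1−ω)·1.576 + ω·2.686 = 2.642
  v: GS value = (6 - (1)·2.642) / (-5) = -0.672;  v ← (1−ω)·-0.810 + ω·-0.672 = -0.678

(2.642, -0.678)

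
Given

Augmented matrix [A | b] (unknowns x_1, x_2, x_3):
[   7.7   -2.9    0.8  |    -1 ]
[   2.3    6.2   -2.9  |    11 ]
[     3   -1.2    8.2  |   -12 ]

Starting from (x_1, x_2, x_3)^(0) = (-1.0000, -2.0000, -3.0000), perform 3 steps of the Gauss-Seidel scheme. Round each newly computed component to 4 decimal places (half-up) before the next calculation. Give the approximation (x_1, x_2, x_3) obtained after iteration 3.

Iteration 1:
  x_1 = (-1 - (-2.9)·-2.0000 - (0.8)·-3.0000) / (7.7) = -0.5714
  x_2 = (11 - (2.3)·-0.5714 - (-2.9)·-3.0000) / (6.2) = 0.5829
  x_3 = (-12 - (3)·-0.5714 - (-1.2)·0.5829) / (8.2) = -1.1691
Iteration 2:
  x_1 = (-1 - (-2.9)·0.5829 - (0.8)·-1.1691) / (7.7) = 0.2111
  x_2 = (11 - (2.3)·0.2111 - (-2.9)·-1.1691) / (6.2) = 1.1490
  x_3 = (-12 - (3)·0.2111 - (-1.2)·1.1490) / (8.2) = -1.3725
Iteration 3:
  x_1 = (-1 - (-2.9)·1.1490 - (0.8)·-1.3725) / (7.7) = 0.4455
  x_2 = (11 - (2.3)·0.4455 - (-2.9)·-1.3725) / (6.2) = 0.9670
  x_3 = (-12 - (3)·0.4455 - (-1.2)·0.9670) / (8.2) = -1.4849

(0.4455, 0.9670, -1.4849)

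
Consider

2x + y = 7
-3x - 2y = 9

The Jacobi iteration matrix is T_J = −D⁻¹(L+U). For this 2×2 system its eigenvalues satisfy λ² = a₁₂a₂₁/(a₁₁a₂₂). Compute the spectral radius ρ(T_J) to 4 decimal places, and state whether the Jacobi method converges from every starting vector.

0.8660

a₁₂a₂₁/(a₁₁a₂₂) = (1)·(-3) / ((2)·(-2)) = 0.750000
ρ = √|0.750000| = √0.750000 = 0.8660
ρ < 1, so Jacobi converges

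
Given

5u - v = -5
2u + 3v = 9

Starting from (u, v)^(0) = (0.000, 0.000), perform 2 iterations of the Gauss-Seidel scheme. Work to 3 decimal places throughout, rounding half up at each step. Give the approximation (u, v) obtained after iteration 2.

(-0.267, 3.178)

Iteration 1:
  u = (-5 - (-1)·0.000) / (5) = -1.000
  v = (9 - (2)·-1.000) / (3) = 3.667
Iteration 2:
  u = (-5 - (-1)·3.667) / (5) = -0.267
  v = (9 - (2)·-0.267) / (3) = 3.178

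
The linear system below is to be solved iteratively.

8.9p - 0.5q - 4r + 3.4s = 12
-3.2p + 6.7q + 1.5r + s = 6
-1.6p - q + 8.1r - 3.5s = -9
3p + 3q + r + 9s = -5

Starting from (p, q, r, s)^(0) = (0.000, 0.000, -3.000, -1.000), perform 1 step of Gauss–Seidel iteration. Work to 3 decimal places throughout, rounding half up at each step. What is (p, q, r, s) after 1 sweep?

Iteration 1:
  p = (12 - (-0.5)·0.000 - (-4)·-3.000 - (3.4)·-1.000) / (8.9) = 0.382
  q = (6 - (-3.2)·0.382 - (1.5)·-3.000 - (1)·-1.000) / (6.7) = 1.899
  r = (-9 - (-1.6)·0.382 - (-1)·1.899 - (-3.5)·-1.000) / (8.1) = -1.233
  s = (-5 - (3)·0.382 - (3)·1.899 - (1)·-1.233) / (9) = -1.179

(0.382, 1.899, -1.233, -1.179)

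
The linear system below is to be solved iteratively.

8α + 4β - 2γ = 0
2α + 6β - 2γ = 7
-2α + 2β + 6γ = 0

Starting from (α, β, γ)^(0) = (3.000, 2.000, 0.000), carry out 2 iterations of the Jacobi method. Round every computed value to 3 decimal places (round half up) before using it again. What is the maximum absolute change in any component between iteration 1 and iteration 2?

1.444

Iteration 1:
  α = (0 - (4)·2.000 - (-2)·0.000) / (8) = -1.000
  β = (7 - (2)·3.000 - (-2)·0.000) / (6) = 0.167
  γ = (0 - (-2)·3.000 - (2)·2.000) / (6) = 0.333
Iteration 2:
  α = (0 - (4)·0.167 - (-2)·0.333) / (8) = 0.000
  β = (7 - (2)·-1.000 - (-2)·0.333) / (6) = 1.611
  γ = (0 - (-2)·-1.000 - (2)·0.167) / (6) = -0.389
Change: (1.000, 1.444, -0.722) → max |·| = 1.444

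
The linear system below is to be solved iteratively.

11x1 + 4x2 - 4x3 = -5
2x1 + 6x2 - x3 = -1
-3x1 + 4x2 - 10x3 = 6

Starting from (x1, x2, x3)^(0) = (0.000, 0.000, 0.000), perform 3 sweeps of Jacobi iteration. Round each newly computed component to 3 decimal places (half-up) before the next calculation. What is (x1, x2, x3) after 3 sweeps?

(-0.605, -0.051, -0.462)

Iteration 1:
  x1 = (-5 - (4)·0.000 - (-4)·0.000) / (11) = -0.455
  x2 = (-1 - (2)·0.000 - (-1)·0.000) / (6) = -0.167
  x3 = (6 - (-3)·0.000 - (4)·0.000) / (-10) = -0.600
Iteration 2:
  x1 = (-5 - (4)·-0.167 - (-4)·-0.600) / (11) = -0.612
  x2 = (-1 - (2)·-0.455 - (-1)·-0.600) / (6) = -0.115
  x3 = (6 - (-3)·-0.455 - (4)·-0.167) / (-10) = -0.530
Iteration 3:
  x1 = (-5 - (4)·-0.115 - (-4)·-0.530) / (11) = -0.605
  x2 = (-1 - (2)·-0.612 - (-1)·-0.530) / (6) = -0.051
  x3 = (6 - (-3)·-0.612 - (4)·-0.115) / (-10) = -0.462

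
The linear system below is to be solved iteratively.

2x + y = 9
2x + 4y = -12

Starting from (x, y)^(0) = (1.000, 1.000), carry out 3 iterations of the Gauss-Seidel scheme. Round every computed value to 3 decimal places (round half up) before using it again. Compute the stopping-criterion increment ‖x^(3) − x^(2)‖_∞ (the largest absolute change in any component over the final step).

Iteration 1:
  x = (9 - (1)·1.000) / (2) = 4.000
  y = (-12 - (2)·4.000) / (4) = -5.000
Iteration 2:
  x = (9 - (1)·-5.000) / (2) = 7.000
  y = (-12 - (2)·7.000) / (4) = -6.500
Iteration 3:
  x = (9 - (1)·-6.500) / (2) = 7.750
  y = (-12 - (2)·7.750) / (4) = -6.875
Change: (0.750, -0.375) → max |·| = 0.750

0.750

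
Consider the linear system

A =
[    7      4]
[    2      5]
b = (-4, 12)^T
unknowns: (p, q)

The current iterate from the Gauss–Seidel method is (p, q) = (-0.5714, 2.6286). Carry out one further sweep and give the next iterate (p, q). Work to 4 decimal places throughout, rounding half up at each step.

(-2.0735, 3.2294)

One sweep:
  p = (-4 - (4)·2.6286) / (7) = -2.0735
  q = (12 - (2)·-2.0735) / (5) = 3.2294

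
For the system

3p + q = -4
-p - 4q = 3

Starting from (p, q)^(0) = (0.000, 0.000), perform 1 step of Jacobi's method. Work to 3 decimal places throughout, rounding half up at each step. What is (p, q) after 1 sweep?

Iteration 1:
  p = (-4 - (1)·0.000) / (3) = -1.333
  q = (3 - (-1)·0.000) / (-4) = -0.750

(-1.333, -0.750)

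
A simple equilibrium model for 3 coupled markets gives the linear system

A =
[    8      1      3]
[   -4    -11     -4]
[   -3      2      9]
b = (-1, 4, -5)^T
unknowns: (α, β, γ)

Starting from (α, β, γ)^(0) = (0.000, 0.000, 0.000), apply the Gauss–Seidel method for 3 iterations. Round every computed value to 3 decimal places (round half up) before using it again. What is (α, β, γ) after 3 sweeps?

Iteration 1:
  α = (-1 - (1)·0.000 - (3)·0.000) / (8) = -0.125
  β = (4 - (-4)·-0.125 - (-4)·0.000) / (-11) = -0.318
  γ = (-5 - (-3)·-0.125 - (2)·-0.318) / (9) = -0.527
Iteration 2:
  α = (-1 - (1)·-0.318 - (3)·-0.527) / (8) = 0.112
  β = (4 - (-4)·0.112 - (-4)·-0.527) / (-11) = -0.213
  γ = (-5 - (-3)·0.112 - (2)·-0.213) / (9) = -0.471
Iteration 3:
  α = (-1 - (1)·-0.213 - (3)·-0.471) / (8) = 0.078
  β = (4 - (-4)·0.078 - (-4)·-0.471) / (-11) = -0.221
  γ = (-5 - (-3)·0.078 - (2)·-0.221) / (9) = -0.480

(0.078, -0.221, -0.480)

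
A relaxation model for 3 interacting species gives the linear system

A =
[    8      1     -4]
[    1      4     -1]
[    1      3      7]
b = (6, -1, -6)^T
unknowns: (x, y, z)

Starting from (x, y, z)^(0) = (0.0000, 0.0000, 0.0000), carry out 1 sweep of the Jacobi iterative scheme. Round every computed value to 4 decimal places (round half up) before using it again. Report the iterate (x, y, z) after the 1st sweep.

(0.7500, -0.2500, -0.8571)

Iteration 1:
  x = (6 - (1)·0.0000 - (-4)·0.0000) / (8) = 0.7500
  y = (-1 - (1)·0.0000 - (-1)·0.0000) / (4) = -0.2500
  z = (-6 - (1)·0.0000 - (3)·0.0000) / (7) = -0.8571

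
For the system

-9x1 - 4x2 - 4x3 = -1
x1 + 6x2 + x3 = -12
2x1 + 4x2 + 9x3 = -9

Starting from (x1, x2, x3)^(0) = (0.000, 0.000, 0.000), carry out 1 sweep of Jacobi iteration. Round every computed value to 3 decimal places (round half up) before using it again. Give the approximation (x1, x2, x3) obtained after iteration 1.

(0.111, -2.000, -1.000)

Iteration 1:
  x1 = (-1 - (-4)·0.000 - (-4)·0.000) / (-9) = 0.111
  x2 = (-12 - (1)·0.000 - (1)·0.000) / (6) = -2.000
  x3 = (-9 - (2)·0.000 - (4)·0.000) / (9) = -1.000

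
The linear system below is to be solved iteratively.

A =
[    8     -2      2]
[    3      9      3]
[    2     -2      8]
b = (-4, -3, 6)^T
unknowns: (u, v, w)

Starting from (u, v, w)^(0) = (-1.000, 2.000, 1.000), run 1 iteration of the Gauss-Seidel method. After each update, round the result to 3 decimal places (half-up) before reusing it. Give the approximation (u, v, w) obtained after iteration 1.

Iteration 1:
  u = (-4 - (-2)·2.000 - (2)·1.000) / (8) = -0.250
  v = (-3 - (3)·-0.250 - (3)·1.000) / (9) = -0.583
  w = (6 - (2)·-0.250 - (-2)·-0.583) / (8) = 0.667

(-0.250, -0.583, 0.667)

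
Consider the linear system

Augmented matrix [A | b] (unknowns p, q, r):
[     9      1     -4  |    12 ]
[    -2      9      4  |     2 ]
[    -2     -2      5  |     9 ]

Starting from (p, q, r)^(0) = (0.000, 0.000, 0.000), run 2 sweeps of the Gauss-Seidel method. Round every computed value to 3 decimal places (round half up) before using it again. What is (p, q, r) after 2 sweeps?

(2.405, -0.372, 2.613)

Iteration 1:
  p = (12 - (1)·0.000 - (-4)·0.000) / (9) = 1.333
  q = (2 - (-2)·1.333 - (4)·0.000) / (9) = 0.518
  r = (9 - (-2)·1.333 - (-2)·0.518) / (5) = 2.540
Iteration 2:
  p = (12 - (1)·0.518 - (-4)·2.540) / (9) = 2.405
  q = (2 - (-2)·2.405 - (4)·2.540) / (9) = -0.372
  r = (9 - (-2)·2.405 - (-2)·-0.372) / (5) = 2.613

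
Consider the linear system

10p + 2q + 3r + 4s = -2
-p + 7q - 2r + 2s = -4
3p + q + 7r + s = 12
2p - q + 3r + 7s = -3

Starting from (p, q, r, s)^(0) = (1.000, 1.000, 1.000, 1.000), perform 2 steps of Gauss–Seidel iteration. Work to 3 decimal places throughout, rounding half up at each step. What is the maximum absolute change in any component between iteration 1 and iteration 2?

1.062

Iteration 1:
  p = (-2 - (2)·1.000 - (3)·1.000 - (4)·1.000) / (10) = -1.100
  q = (-4 - (-1)·-1.100 - (-2)·1.000 - (2)·1.000) / (7) = -0.729
  r = (12 - (3)·-1.100 - (1)·-0.729 - (1)·1.000) / (7) = 2.147
  s = (-3 - (2)·-1.100 - (-1)·-0.729 - (3)·2.147) / (7) = -1.139
Iteration 2:
  p = (-2 - (2)·-0.729 - (3)·2.147 - (4)·-1.139) / (10) = -0.243
  q = (-4 - (-1)·-0.243 - (-2)·2.147 - (2)·-1.139) / (7) = 0.333
  r = (12 - (3)·-0.243 - (1)·0.333 - (1)·-1.139) / (7) = 1.934
  s = (-3 - (2)·-0.243 - (-1)·0.333 - (3)·1.934) / (7) = -1.140
Change: (0.857, 1.062, -0.213, -0.001) → max |·| = 1.062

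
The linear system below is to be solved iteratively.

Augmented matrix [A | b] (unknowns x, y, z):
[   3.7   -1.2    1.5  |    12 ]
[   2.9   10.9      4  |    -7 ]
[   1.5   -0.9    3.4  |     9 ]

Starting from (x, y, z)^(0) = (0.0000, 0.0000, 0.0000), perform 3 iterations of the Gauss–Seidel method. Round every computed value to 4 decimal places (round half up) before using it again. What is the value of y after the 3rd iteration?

Iteration 1:
  x = (12 - (-1.2)·0.0000 - (1.5)·0.0000) / (3.7) = 3.2432
  y = (-7 - (2.9)·3.2432 - (4)·0.0000) / (10.9) = -1.5051
  z = (9 - (1.5)·3.2432 - (-0.9)·-1.5051) / (3.4) = 0.8178
Iteration 2:
  x = (12 - (-1.2)·-1.5051 - (1.5)·0.8178) / (3.7) = 2.4236
  y = (-7 - (2.9)·2.4236 - (4)·0.8178) / (10.9) = -1.5871
  z = (9 - (1.5)·2.4236 - (-0.9)·-1.5871) / (3.4) = 1.1577
Iteration 3:
  x = (12 - (-1.2)·-1.5871 - (1.5)·1.1577) / (3.7) = 2.2592
  y = (-7 - (2.9)·2.2592 - (4)·1.1577) / (10.9) = -1.6681
  z = (9 - (1.5)·2.2592 - (-0.9)·-1.6681) / (3.4) = 1.2088

-1.6681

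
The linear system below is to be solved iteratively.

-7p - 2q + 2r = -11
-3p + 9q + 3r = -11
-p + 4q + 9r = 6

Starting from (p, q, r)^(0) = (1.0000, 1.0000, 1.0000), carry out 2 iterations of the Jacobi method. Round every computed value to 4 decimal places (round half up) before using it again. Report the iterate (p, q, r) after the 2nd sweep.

Iteration 1:
  p = (-11 - (-2)·1.0000 - (2)·1.0000) / (-7) = 1.5714
  q = (-11 - (-3)·1.0000 - (3)·1.0000) / (9) = -1.2222
  r = (6 - (-1)·1.0000 - (4)·1.0000) / (9) = 0.3333
Iteration 2:
  p = (-11 - (-2)·-1.2222 - (2)·0.3333) / (-7) = 2.0159
  q = (-11 - (-3)·1.5714 - (3)·0.3333) / (9) = -0.8095
  r = (6 - (-1)·1.5714 - (4)·-1.2222) / (9) = 1.3845

(2.0159, -0.8095, 1.3845)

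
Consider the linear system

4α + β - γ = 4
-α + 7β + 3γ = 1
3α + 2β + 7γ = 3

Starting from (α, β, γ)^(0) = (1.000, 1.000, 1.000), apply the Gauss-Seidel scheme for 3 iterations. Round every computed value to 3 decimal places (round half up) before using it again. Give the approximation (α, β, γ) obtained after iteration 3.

(0.907, 0.314, -0.050)

Iteration 1:
  α = (4 - (1)·1.000 - (-1)·1.000) / (4) = 1.000
  β = (1 - (-1)·1.000 - (3)·1.000) / (7) = -0.143
  γ = (3 - (3)·1.000 - (2)·-0.143) / (7) = 0.041
Iteration 2:
  α = (4 - (1)·-0.143 - (-1)·0.041) / (4) = 1.046
  β = (1 - (-1)·1.046 - (3)·0.041) / (7) = 0.275
  γ = (3 - (3)·1.046 - (2)·0.275) / (7) = -0.098
Iteration 3:
  α = (4 - (1)·0.275 - (-1)·-0.098) / (4) = 0.907
  β = (1 - (-1)·0.907 - (3)·-0.098) / (7) = 0.314
  γ = (3 - (3)·0.907 - (2)·0.314) / (7) = -0.050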